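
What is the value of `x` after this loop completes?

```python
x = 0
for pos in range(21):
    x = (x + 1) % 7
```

Increment mod 7, 21 times = 0
`x` takes the values: 0 → 1 → 2 → 3 → 4 → 5 → 6 → 0 → 1 → 2 → 3 → 4 → 5 → 6 → 0 → 1 → 2 → 3 → 4 → 5 → 6 → 0

Answer: 0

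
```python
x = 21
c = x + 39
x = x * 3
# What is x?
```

Trace:
`x = 21` → x = 21
`c = x + 39` → c = 60
`x = x * 3` → x = 63
So x = 63

Answer: 63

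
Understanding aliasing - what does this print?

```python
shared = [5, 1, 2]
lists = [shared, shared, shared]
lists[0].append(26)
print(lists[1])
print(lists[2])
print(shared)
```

Key concept: list of same reference.
Step by step:
`shared = [5, 1, 2]` → shared = [5, 1, 2]
`lists = [shared, shared, shared]` → lists = [[5, 1, 2], [5, 1, 2], [5, 1, 2]]
`lists[0].append(26)` → shared = [5, 1, 2, 26]; lists = [[5, 1, 2, 26], [5, 1, 2, 26], [5, 1, 2, 26]]
`print(lists[1])` → prints [5, 1, 2, 26]
`print(lists[2])` → prints [5, 1, 2, 26]
`print(shared)` → prints [5, 1, 2, 26]

Answer:
[5, 1, 2, 26]
[5, 1, 2, 26]
[5, 1, 2, 26]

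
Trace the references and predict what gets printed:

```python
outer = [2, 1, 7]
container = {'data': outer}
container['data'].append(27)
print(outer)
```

Key concept: dict holds reference to list.
Step by step:
`outer = [2, 1, 7]` → outer = [2, 1, 7]
`container = {'data': outer}` → container = {'data': [2, 1, 7]}
`container['data'].append(27)` → outer = [2, 1, 7, 27]; container = {'data': [2, 1, 7, 27]}
`print(outer)` → prints [2, 1, 7, 27]

Answer: [2, 1, 7, 27]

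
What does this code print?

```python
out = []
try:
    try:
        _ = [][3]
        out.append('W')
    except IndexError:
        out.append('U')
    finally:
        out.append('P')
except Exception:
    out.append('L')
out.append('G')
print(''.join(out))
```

Execution trace: 'U' (inner except IndexError) → 'P' (inner finally) → 'G' (after the try/except). Output: UPG

Answer: UPG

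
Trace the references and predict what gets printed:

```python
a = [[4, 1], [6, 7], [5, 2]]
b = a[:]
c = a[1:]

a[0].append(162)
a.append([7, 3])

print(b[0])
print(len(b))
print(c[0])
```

Key concept: slice with nested mutation.
Step by step:
`a = [[4, 1], [6, 7], [5, 2]]` → a = [[4, 1], [6, 7], [5, 2]]
`b = a[:]` → b = [[4, 1], [6, 7], [5, 2]]
`c = a[1:]` → c = [[6, 7], [5, 2]]
`a[0].append(162)` → a = [[4, 1, 162], [6, 7], [5, 2]]; b = [[4, 1, 162], [6, 7], [5, 2]]
`a.append([7, 3])` → a = [[4, 1, 162], [6, 7], [5, 2], [7, 3]]
`print(b[0])` → prints [4, 1, 162]
`print(len(b))` → prints 3
`print(c[0])` → prints [6, 7]

Answer:
[4, 1, 162]
3
[6, 7]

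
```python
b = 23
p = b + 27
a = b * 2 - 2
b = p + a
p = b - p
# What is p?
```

Trace:
`b = 23` → b = 23
`p = b + 27` → p = 50
`a = b * 2 - 2` → a = 44
`b = p + a` → b = 94
`p = b - p` → p = 44
So p = 44

Answer: 44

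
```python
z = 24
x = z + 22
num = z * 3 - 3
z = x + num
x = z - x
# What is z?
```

Trace:
`z = 24` → z = 24
`x = z + 22` → x = 46
`num = z * 3 - 3` → num = 69
`z = x + num` → z = 115
`x = z - x` → x = 69
So z = 115

Answer: 115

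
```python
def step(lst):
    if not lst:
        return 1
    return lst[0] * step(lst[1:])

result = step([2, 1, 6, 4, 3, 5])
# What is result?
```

Product over [2, 1, 6, 4, 3, 5] = 2 * 1 * 6 * 4 * 3 * 5 = 720

Answer: 720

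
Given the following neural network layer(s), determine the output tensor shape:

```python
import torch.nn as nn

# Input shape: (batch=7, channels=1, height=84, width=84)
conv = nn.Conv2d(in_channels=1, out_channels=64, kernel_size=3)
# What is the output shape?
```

Input: (7, 1, 84, 84) -> Output: (7, 64, 82, 82)

Answer: (7, 64, 82, 82)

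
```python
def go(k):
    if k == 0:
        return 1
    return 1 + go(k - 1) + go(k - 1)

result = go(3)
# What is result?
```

go(k) = 1 + 2·go(k-1), go(0)=1. Closed form: (1+1)·2^3 - 1 = 15.

Answer: 15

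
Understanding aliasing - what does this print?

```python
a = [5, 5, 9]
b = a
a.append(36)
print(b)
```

Key concept: basic list aliasing.
Step by step:
`a = [5, 5, 9]` → a = [5, 5, 9]
`b = a` → b = [5, 5, 9] (same object as a)
`a.append(36)` → a = [5, 5, 9, 36] (same object as b); b = [5, 5, 9, 36] (same object as a)
`print(b)` → prints [5, 5, 9, 36]

Answer: [5, 5, 9, 36]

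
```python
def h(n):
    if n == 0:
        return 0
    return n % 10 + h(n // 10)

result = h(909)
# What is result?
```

Sum of digits of 909: 9 + 0 + 9 = 18

Answer: 18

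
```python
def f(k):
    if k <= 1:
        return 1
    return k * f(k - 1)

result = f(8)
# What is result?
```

f(8) = 8 * 7 * 6 * 5 * 4 * 3 * 2 * 1 = 40320

Answer: 40320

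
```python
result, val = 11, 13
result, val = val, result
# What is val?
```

Trace:
`result, val = 11, 13` → result = 11; val = 13
`result, val = val, result` → result = 13; val = 11
So val = 11

Answer: 11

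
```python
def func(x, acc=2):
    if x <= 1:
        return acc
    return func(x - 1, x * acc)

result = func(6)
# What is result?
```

Accumulator trace (n, acc): (6, 2) -> (5, 12) -> (4, 60) -> (3, 240) -> (2, 720) -> (1, 1440) -> return 1440

Answer: 1440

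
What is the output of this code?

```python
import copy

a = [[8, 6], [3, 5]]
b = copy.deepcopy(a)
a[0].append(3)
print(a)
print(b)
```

Key concept: deep copy is fully independent.
Step by step:
`a = [[8, 6], [3, 5]]` → a = [[8, 6], [3, 5]]
`b = copy.deepcopy(a)` → b = [[8, 6], [3, 5]]
`a[0].append(3)` → a = [[8, 6, 3], [3, 5]]
`print(a)` → prints [[8, 6, 3], [3, 5]]
`print(b)` → prints [[8, 6], [3, 5]]

Answer:
[[8, 6, 3], [3, 5]]
[[8, 6], [3, 5]]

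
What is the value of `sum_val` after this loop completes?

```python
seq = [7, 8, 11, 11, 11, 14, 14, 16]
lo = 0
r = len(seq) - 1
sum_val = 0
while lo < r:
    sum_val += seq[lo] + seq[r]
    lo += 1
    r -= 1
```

Sum of pairs from ends
`sum_val` takes the values: 0 → 23 → 45 → 70 → 92

Answer: 92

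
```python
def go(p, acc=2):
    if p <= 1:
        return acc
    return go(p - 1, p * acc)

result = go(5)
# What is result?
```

Accumulator trace (n, acc): (5, 2) -> (4, 10) -> (3, 40) -> (2, 120) -> (1, 240) -> return 240

Answer: 240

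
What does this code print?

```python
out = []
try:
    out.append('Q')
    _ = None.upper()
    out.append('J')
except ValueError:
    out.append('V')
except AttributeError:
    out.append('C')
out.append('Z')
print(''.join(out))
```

Execution trace: 'Q' (try body) → 'C' (except AttributeError) → 'Z' (after the try/except). Output: QCZ

Answer: QCZ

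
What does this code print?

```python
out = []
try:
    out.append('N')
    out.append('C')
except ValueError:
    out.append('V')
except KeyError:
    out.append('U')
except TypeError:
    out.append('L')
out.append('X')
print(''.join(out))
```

Execution trace: 'N' (try body) → 'C' (try body, no exception) → 'X' (after the try/except). Output: NCX

Answer: NCX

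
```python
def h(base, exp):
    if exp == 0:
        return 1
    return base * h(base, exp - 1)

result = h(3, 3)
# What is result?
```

h(3, 3) = 3 * 3 * 3 = 27

Answer: 27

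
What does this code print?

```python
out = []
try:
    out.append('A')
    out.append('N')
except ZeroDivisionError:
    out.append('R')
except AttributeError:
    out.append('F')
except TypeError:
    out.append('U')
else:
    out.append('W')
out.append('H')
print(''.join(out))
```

Execution trace: 'A' (try body) → 'N' (try body, no exception) → 'W' (else) → 'H' (after the try/except). Output: ANWH

Answer: ANWH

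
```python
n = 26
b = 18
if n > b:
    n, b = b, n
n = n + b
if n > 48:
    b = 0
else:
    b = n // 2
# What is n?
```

Trace:
`n = 26` → n = 26
`b = 18` → b = 18
`if n > b: ...` → n > b is True → n = 18; b = 26
`n = n + b` → n = 44
`if n > 48: ...` → n > 48 is False, take else branch → b = 22
So n = 44

Answer: 44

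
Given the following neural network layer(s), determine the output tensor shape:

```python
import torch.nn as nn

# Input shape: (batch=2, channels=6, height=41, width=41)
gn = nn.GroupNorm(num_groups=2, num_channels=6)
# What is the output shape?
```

Input: (2, 6, 41, 41) -> Output: (2, 6, 41, 41)

Answer: (2, 6, 41, 41)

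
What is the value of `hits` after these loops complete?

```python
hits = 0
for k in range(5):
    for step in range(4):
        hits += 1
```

5 * 4 = 20
`hits` takes the values: 0 → 1 → 2 → 3 → 4 → 5 → 6 → 7 → 8 → 9 → 10 → 11 → 12 → 13 → 14 → 15 → 16 → 17 → 18 → 19 → 20

Answer: 20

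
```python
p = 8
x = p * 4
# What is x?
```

Trace:
`p = 8` → p = 8
`x = p * 4` → x = 32
So x = 32

Answer: 32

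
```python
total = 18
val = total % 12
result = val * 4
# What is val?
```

Trace:
`total = 18` → total = 18
`val = total % 12` → val = 6
`result = val * 4` → result = 24
So val = 6

Answer: 6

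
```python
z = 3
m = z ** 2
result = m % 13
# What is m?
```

Trace:
`z = 3` → z = 3
`m = z ** 2` → m = 9
`result = m % 13` → result = 9
So m = 9

Answer: 9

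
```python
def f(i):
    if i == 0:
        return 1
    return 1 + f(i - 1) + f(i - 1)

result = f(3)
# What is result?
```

f(i) = 1 + 2·f(i-1), f(0)=1. Closed form: (1+1)·2^3 - 1 = 15.

Answer: 15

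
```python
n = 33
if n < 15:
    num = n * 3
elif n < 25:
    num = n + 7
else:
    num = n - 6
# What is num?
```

Trace:
`n = 33` → n = 33
`if n < 15: ...` → n < 15 is False, n < 25 is False, take else branch → num = 27
So num = 27

Answer: 27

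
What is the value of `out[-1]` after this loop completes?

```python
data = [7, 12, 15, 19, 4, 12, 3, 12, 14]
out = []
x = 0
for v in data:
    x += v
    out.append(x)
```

Cumulative sum ends at 98
`out` takes the values: [] → [7] → [7, 19] → [7, 19, 34] → [7, 19, 34, 53] → [7, 19, 34, 53, 57] → [7, 19, 34, 53, 57, 69] → [7, 19, 34, 53, 57, 69, 72] → [7, 19, 34, 53, 57, 69, 72, 84] → [7, 19, 34, 53, 57, 69, 72, 84, 98]
So `out[-1]` = 98

Answer: 98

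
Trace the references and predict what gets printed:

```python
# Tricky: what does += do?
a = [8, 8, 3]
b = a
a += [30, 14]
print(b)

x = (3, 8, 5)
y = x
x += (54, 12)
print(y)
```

Key concept: += behavior differs for mutable vs immutable.
Step by step:
`a = [8, 8, 3]` → a = [8, 8, 3]
`b = a` → b = [8, 8, 3] (same object as a)
`a += [30, 14]` → a = [8, 8, 3, 30, 14] (same object as b); b = [8, 8, 3, 30, 14] (same object as a)
`print(b)` → prints [8, 8, 3, 30, 14]
`x = (3, 8, 5)` → x = (3, 8, 5)
`y = x` → y = (3, 8, 5)
`x += (54, 12)` → x = (3, 8, 5, 54, 12)
`print(y)` → prints (3, 8, 5)

Answer:
[8, 8, 3, 30, 14]
(3, 8, 5)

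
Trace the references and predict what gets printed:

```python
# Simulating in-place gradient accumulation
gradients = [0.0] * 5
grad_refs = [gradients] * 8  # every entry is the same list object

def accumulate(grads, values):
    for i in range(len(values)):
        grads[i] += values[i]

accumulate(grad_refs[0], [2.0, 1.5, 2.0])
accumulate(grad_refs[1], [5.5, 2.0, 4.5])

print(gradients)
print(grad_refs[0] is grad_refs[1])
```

Key concept: gradient accumulation aliasing.
Step by step:
`gradients = [0.0] * 5` → gradients = [0.0, 0.0, 0.0, 0.0, 0.0]
`grad_refs = [gradients] * 8` → grad_refs = [[0.0, 0.0, 0.0, 0.0, 0.0], [0.0, 0.0, 0.0, 0.0, 0.0], [0.0, 0.0, 0.0, 0.0, 0.0], [0.0, 0.0, 0.0, 0.0, 0.0], [0.0, 0.0, 0.0, 0.0, 0.0], [0.0, 0.0, 0.0, 0.0, 0.0], [0.0, 0.0, 0.0, 0.0, 0.0], [0.0, 0.0, 0.0, 0.0, 0.0]]
`accumulate(grad_refs[0], [2.0, 1.5, 2.0])` → gradients = [2.0, 1.5, 2.0, 0.0, 0.0]; grad_refs = [[2.0, 1.5, 2.0, 0.0, 0.0], [2.0, 1.5, 2.0, 0.0, 0.0], [2.0, 1.5, 2.0, 0.0, 0.0], [2.0, 1.5, 2.0, 0.0, 0.0], [2.0, 1.5, 2.0, 0.0, 0.0], [2.0, 1.5, 2.0, 0.0, 0.0], [2.0, 1.5, 2.0, 0.0, 0.0], [2.0, 1.5, 2.0, 0.0, 0.0]]
`accumulate(grad_refs[1], [5.5, 2.0, 4.5])` → gradients = [7.5, 3.5, 6.5, 0.0, 0.0]; grad_refs = [[7.5, 3.5, 6.5, 0.0, 0.0], [7.5, 3.5, 6.5, 0.0, 0.0], [7.5, 3.5, 6.5, 0.0, 0.0], [7.5, 3.5, 6.5, 0.0, 0.0], [7.5, 3.5, 6.5, 0.0, 0.0], [7.5, 3.5, 6.5, 0.0, 0.0], [7.5, 3.5, 6.5, 0.0, 0.0], [7.5, 3.5, 6.5, 0.0, 0.0]]
`print(gradients)` → prints [7.5, 3.5, 6.5, 0.0, 0.0]
`print(grad_refs[0] is grad_refs[1])` → prints True

Answer:
[7.5, 3.5, 6.5, 0.0, 0.0]
True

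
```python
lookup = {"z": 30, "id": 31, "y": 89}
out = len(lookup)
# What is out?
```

Trace:
`lookup = {"z": 30, "id": 31, "y": 89}` → lookup = {'z': 30, 'id': 31, 'y': 89}
`out = len(lookup)` → out = 3
So out = 3

Answer: 3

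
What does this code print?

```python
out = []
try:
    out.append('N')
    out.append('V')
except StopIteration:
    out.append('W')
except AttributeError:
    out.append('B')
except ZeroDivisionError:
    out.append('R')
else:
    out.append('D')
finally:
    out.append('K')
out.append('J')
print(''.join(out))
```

Execution trace: 'N' (try body) → 'V' (try body, no exception) → 'D' (else) → 'K' (finally) → 'J' (after the try/except). Output: NVDKJ

Answer: NVDKJ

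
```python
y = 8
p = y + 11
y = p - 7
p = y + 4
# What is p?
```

Trace:
`y = 8` → y = 8
`p = y + 11` → p = 19
`y = p - 7` → y = 12
`p = y + 4` → p = 16
So p = 16

Answer: 16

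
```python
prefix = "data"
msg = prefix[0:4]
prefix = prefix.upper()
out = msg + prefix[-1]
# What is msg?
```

Trace:
`prefix = "data"` → prefix = 'data'
`msg = prefix[0:4]` → msg = 'data'
`prefix = prefix.upper()` → prefix = 'DATA'
`out = msg + prefix[-1]` → out = 'dataA'
So msg = 'data'

Answer: 'data'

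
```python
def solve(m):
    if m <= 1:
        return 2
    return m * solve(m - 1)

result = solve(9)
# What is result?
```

solve(9) = 9 * 8 * 7 * 6 * 5 * 4 * 3 * 2 * 2 = 725760

Answer: 725760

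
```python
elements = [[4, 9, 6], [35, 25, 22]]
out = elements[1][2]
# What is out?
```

Trace:
`elements = [[4, 9, 6], [35, 25, 22]]` → elements = [[4, 9, 6], [35, 25, 22]]
`out = elements[1][2]` → out = 22
So out = 22

Answer: 22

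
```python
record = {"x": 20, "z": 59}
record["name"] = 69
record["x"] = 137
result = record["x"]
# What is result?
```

Trace:
`record = {"x": 20, "z": 59}` → record = {'x': 20, 'z': 59}
`record["name"] = 69` → record = {'x': 20, 'z': 59, 'name': 69}
`record["x"] = 137` → record = {'x': 137, 'z': 59, 'name': 69}
`result = record["x"]` → result = 137
So result = 137

Answer: 137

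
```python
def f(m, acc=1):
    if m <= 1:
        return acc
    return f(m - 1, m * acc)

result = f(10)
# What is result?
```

Accumulator trace (n, acc): (10, 1) -> (9, 10) -> (8, 90) -> (7, 720) -> (6, 5040) -> (5, 30240) -> (4, 151200) -> (3, 604800) -> (2, 1814400) -> (1, 3628800) -> return 3628800

Answer: 3628800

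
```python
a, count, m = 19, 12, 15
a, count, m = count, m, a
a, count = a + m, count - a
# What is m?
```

Trace:
`a, count, m = 19, 12, 15` → a = 19; count = 12; m = 15
`a, count, m = count, m, a` → a = 12; count = 15; m = 19
`a, count = a + m, count - a` → a = 31; count = 3
So m = 19

Answer: 19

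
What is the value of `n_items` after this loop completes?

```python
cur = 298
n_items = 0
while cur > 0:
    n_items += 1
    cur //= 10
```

Count digits by repeated division by 10
`n_items` takes the values: 0 → 1 → 2 → 3

Answer: 3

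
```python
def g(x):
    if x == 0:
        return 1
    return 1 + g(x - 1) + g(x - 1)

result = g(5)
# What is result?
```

g(x) = 1 + 2·g(x-1), g(0)=1. Closed form: (1+1)·2^5 - 1 = 63.

Answer: 63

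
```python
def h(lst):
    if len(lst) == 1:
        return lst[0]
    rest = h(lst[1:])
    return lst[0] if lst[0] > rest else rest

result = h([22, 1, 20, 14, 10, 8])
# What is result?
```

Recursive max over [22, 1, 20, 14, 10, 8] = 22

Answer: 22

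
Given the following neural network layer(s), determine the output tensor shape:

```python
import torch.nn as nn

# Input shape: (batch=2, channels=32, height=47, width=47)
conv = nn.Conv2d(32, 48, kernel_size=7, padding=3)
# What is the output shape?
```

Input: (2, 32, 47, 47) -> Output: (2, 48, 47, 47)

Answer: (2, 48, 47, 47)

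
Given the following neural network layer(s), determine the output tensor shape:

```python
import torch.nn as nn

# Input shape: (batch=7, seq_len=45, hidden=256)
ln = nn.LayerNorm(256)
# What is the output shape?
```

Input: (7, 45, 256) -> Output: (7, 45, 256)

Answer: (7, 45, 256)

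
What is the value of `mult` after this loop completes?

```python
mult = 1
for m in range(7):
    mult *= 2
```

2^7 = 128
`mult` takes the values: 1 → 2 → 4 → 8 → 16 → 32 → 64 → 128

Answer: 128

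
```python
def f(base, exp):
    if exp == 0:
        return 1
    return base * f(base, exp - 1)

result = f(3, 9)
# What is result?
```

f(3, 9) = 3 * 3 * 3 * 3 * 3 * 3 * 3 * 3 * 3 = 19683

Answer: 19683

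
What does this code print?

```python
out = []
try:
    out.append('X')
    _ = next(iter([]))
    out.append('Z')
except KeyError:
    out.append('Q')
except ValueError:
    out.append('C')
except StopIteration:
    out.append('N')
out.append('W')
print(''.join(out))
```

Execution trace: 'X' (try body) → 'N' (except StopIteration) → 'W' (after the try/except). Output: XNW

Answer: XNW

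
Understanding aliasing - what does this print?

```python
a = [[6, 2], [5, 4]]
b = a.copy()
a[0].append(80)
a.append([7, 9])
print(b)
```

Key concept: shallow copy with nested lists.
Step by step:
`a = [[6, 2], [5, 4]]` → a = [[6, 2], [5, 4]]
`b = a.copy()` → b = [[6, 2], [5, 4]]
`a[0].append(80)` → a = [[6, 2, 80], [5, 4]]; b = [[6, 2, 80], [5, 4]]
`a.append([7, 9])` → a = [[6, 2, 80], [5, 4], [7, 9]]
`print(b)` → prints [[6, 2, 80], [5, 4]]

Answer: [[6, 2, 80], [5, 4]]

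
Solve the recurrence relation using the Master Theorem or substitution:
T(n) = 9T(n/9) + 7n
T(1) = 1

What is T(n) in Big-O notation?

By Master Theorem: a=9, b=9, f(n)=7n. Since log_9(9) = 1 and f(n) = Θ(n^1), Case 2 applies. T(n) = O(n log n).

Answer: O(n log n)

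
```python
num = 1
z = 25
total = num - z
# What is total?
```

Trace:
`num = 1` → num = 1
`z = 25` → z = 25
`total = num - z` → total = -24
So total = -24

Answer: -24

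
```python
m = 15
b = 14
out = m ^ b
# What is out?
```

Trace:
`m = 15` → m = 15
`b = 14` → b = 14
`out = m ^ b` → out = 1
So out = 1

Answer: 1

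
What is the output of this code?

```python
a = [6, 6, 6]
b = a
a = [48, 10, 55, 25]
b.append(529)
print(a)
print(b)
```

Key concept: rebinding vs mutation: a is rebound to a new list, b still points at the original.
Step by step:
`a = [6, 6, 6]` → a = [6, 6, 6]
`b = a` → b = [6, 6, 6] (same object as a)
`a = [48, 10, 55, 25]` → a = [48, 10, 55, 25]
`b.append(529)` → b = [6, 6, 6, 529]
`print(a)` → prints [48, 10, 55, 25]
`print(b)` → prints [6, 6, 6, 529]

Answer:
[48, 10, 55, 25]
[6, 6, 6, 529]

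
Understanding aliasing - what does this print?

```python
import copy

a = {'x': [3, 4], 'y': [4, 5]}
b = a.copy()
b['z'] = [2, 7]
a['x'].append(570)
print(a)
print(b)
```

Key concept: shallow copy of dict with mutable values.
Step by step:
`a = {'x': [3, 4], 'y': [4, 5]}` → a = {'x': [3, 4], 'y': [4, 5]}
`b = a.copy()` → b = {'x': [3, 4], 'y': [4, 5]}
`b['z'] = [2, 7]` → b = {'x': [3, 4], 'y': [4, 5], 'z': [2, 7]}
`a['x'].append(570)` → a = {'x': [3, 4, 570], 'y': [4, 5]}; b = {'x': [3, 4, 570], 'y': [4, 5], 'z': [2, 7]}
`print(a)` → prints {'x': [3, 4, 570], 'y': [4, 5]}
`print(b)` → prints {'x': [3, 4, 570], 'y': [4, 5], 'z': [2, 7]}

Answer:
{'x': [3, 4, 570], 'y': [4, 5]}
{'x': [3, 4, 570], 'y': [4, 5], 'z': [2, 7]}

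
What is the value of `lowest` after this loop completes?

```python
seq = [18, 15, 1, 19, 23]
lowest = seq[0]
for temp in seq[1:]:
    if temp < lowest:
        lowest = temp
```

Minimum of [18, 15, 1, 19, 23]
`lowest` takes the values: 18 → 15 → 1

Answer: 1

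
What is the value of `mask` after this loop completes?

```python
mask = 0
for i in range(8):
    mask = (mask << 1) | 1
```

Build 8 consecutive 1-bits: 0b11111111
`mask` takes the values: 0 → 1 → 3 → 7 → 15 → 31 → 63 → 127 → 255

Answer: 255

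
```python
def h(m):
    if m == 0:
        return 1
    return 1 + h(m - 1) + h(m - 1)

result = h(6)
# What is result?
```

h(m) = 1 + 2·h(m-1), h(0)=1. Closed form: (1+1)·2^6 - 1 = 127.

Answer: 127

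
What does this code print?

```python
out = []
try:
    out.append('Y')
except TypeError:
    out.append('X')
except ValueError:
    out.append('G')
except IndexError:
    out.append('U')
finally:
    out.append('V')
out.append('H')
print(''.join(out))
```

Execution trace: 'Y' (try body, no exception) → 'V' (finally) → 'H' (after the try/except). Output: YVH

Answer: YVH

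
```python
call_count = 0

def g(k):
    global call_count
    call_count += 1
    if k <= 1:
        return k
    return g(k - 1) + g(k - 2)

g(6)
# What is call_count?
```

Calls(k) = 1 + Calls(k-1) + Calls(k-2); Calls(0)=Calls(1)=1. For k=6 this gives 25.

Answer: 25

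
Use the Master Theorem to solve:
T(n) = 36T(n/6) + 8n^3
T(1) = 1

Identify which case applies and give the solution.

a=36, b=6, f(n)=8n^3. log_6(36) = 2. Since c=3 > 2 and the regularity condition holds (36(n/6)^3 = (36/6^3)n^3 with 36/6^3 < 1), Case 3 applies: T(n) = Θ(f(n)) = O(n^3).

Answer: O(n^3) - Case 3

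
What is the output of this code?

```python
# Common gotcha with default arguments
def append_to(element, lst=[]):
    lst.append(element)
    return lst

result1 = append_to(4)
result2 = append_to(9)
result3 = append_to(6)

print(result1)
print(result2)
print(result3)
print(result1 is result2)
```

Key concept: mutable default argument gotcha.
Step by step:
`result1 = append_to(4)` → result1 = [4]
`result2 = append_to(9)` → result1 = [4, 9] (same object as result2); result2 = [4, 9] (same object as result1)
`result3 = append_to(6)` → result1 = [4, 9, 6] (same object as result2, result3); result2 = [4, 9, 6] (same object as result1, result3); result3 = [4, 9, 6] (same object as result1, result2)
`print(result1)` → prints [4, 9, 6]
`print(result2)` → prints [4, 9, 6]
`print(result3)` → prints [4, 9, 6]
`print(result1 is result2)` → prints True

Answer:
[4, 9, 6]
[4, 9, 6]
[4, 9, 6]
True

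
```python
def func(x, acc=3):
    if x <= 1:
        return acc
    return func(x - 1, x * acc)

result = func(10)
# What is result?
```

Accumulator trace (n, acc): (10, 3) -> (9, 30) -> (8, 270) -> (7, 2160) -> (6, 15120) -> (5, 90720) -> (4, 453600) -> (3, 1814400) -> (2, 5443200) -> (1, 10886400) -> return 10886400

Answer: 10886400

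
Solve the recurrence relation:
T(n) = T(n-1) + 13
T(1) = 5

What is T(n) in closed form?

Unrolling: T(n) = T(1) + 13·(n-1) = 5 + 13(n-1) = 13n - 8.

Answer: T(n) = 13n - 8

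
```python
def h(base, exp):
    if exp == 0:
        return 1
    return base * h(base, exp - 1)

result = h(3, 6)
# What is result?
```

h(3, 6) = 3 * 3 * 3 * 3 * 3 * 3 = 729

Answer: 729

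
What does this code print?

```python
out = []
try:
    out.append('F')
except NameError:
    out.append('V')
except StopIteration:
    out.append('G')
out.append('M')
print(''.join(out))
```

Execution trace: 'F' (try body, no exception) → 'M' (after the try/except). Output: FM

Answer: FM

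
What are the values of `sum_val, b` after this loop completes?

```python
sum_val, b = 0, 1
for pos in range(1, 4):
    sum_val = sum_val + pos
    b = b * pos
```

Sum and factorial of 1 to 3
`sum_val, b` takes the values: (0, 1) → (1, 1) → (3, 1) → (3, 2) → (6, 2) → (6, 6)

Answer: 6, 6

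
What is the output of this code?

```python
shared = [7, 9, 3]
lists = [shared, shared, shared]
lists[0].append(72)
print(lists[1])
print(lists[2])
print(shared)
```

Key concept: list of same reference.
Step by step:
`shared = [7, 9, 3]` → shared = [7, 9, 3]
`lists = [shared, shared, shared]` → lists = [[7, 9, 3], [7, 9, 3], [7, 9, 3]]
`lists[0].append(72)` → shared = [7, 9, 3, 72]; lists = [[7, 9, 3, 72], [7, 9, 3, 72], [7, 9, 3, 72]]
`print(lists[1])` → prints [7, 9, 3, 72]
`print(lists[2])` → prints [7, 9, 3, 72]
`print(shared)` → prints [7, 9, 3, 72]

Answer:
[7, 9, 3, 72]
[7, 9, 3, 72]
[7, 9, 3, 72]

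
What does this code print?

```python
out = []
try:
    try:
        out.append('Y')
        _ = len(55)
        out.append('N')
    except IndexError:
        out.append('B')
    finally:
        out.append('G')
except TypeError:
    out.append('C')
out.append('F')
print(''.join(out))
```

Execution trace: 'Y' (try body) → 'G' (finally) → 'C' (outer except TypeError) → 'F' (after the try/except). Output: YGCF

Answer: YGCF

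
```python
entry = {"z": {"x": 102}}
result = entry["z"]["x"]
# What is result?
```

Trace:
`entry = {"z": {"x": 102}}` → entry = {'z': {'x': 102}}
`result = entry["z"]["x"]` → result = 102
So result = 102

Answer: 102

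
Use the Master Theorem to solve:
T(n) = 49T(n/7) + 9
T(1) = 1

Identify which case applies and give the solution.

a=49, b=7, f(n)=9. log_7(49) = 2. Since c=0 < 2, Case 1 applies: T(n) = Θ(n^log_b(a)) = O(n^2).

Answer: O(n^2) - Case 1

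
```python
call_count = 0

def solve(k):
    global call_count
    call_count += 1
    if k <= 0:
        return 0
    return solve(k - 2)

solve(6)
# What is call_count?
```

Linear recursion stepping by 2: 4 calls from k=6 down to ≤0.

Answer: 4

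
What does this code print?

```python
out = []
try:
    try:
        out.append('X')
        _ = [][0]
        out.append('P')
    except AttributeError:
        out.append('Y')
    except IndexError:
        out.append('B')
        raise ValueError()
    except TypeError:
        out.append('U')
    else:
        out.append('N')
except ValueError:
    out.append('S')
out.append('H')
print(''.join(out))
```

Execution trace: 'X' (inner try body) → 'B' (inner except IndexError) → 'S' (outer except ValueError) → 'H' (after the try/except). Output: XBSH

Answer: XBSH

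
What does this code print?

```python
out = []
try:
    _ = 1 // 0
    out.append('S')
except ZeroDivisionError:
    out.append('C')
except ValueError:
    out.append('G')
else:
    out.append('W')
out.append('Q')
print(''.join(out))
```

Execution trace: 'C' (except ZeroDivisionError) → 'Q' (after the try/except). Output: CQ

Answer: CQ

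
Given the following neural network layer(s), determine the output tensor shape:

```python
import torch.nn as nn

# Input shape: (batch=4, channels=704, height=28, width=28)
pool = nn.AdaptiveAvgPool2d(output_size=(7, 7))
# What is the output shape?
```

Input: (4, 704, 28, 28) -> Output: (4, 704, 7, 7)

Answer: (4, 704, 7, 7)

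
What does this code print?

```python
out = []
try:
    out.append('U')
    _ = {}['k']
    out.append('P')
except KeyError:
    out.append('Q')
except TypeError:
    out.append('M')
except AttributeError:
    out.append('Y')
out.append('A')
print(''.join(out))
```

Execution trace: 'U' (try body) → 'Q' (except KeyError) → 'A' (after the try/except). Output: UQA

Answer: UQA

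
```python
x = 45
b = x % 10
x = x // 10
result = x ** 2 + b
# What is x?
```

Trace:
`x = 45` → x = 45
`b = x % 10` → b = 5
`x = x // 10` → x = 4
`result = x ** 2 + b` → result = 21
So x = 4

Answer: 4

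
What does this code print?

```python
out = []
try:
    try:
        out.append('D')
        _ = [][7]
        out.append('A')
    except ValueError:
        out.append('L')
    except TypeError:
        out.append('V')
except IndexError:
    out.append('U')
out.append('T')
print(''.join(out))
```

Execution trace: 'D' (try body) → 'U' (outer except IndexError) → 'T' (after the try/except). Output: DUT

Answer: DUT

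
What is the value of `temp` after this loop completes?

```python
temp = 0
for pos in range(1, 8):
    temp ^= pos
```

XOR of 1 to 7
`temp` takes the values: 0 → 1 → 3 → 0 → 4 → 1 → 7 → 0

Answer: 0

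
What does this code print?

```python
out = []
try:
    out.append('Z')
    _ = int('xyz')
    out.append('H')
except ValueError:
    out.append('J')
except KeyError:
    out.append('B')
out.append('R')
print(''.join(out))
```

Execution trace: 'Z' (try body) → 'J' (except ValueError) → 'R' (after the try/except). Output: ZJR

Answer: ZJR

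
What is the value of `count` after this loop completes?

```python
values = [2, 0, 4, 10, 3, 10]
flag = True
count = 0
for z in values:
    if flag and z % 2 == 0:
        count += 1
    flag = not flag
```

Count even values at even positions
`count` takes the values: 0 → 1 → 2

Answer: 2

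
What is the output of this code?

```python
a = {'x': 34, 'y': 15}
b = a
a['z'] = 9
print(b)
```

Key concept: dict aliasing.
Step by step:
`a = {'x': 34, 'y': 15}` → a = {'x': 34, 'y': 15}
`b = a` → b = {'x': 34, 'y': 15} (same object as a)
`a['z'] = 9` → a = {'x': 34, 'y': 15, 'z': 9} (same object as b); b = {'x': 34, 'y': 15, 'z': 9} (same object as a)
`print(b)` → prints {'x': 34, 'y': 15, 'z': 9}

Answer: {'x': 34, 'y': 15, 'z': 9}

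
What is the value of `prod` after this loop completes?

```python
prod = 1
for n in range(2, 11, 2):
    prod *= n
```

Product of even numbers 2 to 10
`prod` takes the values: 1 → 2 → 8 → 48 → 384 → 3840

Answer: 3840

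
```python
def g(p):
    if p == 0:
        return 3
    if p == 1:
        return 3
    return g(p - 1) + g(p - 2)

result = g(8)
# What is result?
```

Build up from base cases: g(0)=3, g(1)=3, g(2)=6, g(3)=9, g(4)=15, g(5)=24, g(6)=39, ..., g(8)=102

Answer: 102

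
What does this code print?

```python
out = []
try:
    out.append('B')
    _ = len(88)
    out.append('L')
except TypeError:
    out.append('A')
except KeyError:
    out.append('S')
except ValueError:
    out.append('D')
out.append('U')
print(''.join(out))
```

Execution trace: 'B' (try body) → 'A' (except TypeError) → 'U' (after the try/except). Output: BAU

Answer: BAU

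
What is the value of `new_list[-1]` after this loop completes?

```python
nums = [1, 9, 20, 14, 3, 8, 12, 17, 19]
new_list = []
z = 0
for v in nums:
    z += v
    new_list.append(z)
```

Cumulative sum ends at 103
`new_list` takes the values: [] → [1] → [1, 10] → [1, 10, 30] → [1, 10, 30, 44] → [1, 10, 30, 44, 47] → [1, 10, 30, 44, 47, 55] → [1, 10, 30, 44, 47, 55, 67] → [1, 10, 30, 44, 47, 55, 67, 84] → [1, 10, 30, 44, 47, 55, 67, 84, 103]
So `new_list[-1]` = 103

Answer: 103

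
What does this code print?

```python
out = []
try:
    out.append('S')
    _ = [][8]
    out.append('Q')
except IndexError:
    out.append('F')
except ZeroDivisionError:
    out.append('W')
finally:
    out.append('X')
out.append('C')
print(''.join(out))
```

Execution trace: 'S' (try body) → 'F' (except IndexError) → 'X' (finally) → 'C' (after the try/except). Output: SFXC

Answer: SFXC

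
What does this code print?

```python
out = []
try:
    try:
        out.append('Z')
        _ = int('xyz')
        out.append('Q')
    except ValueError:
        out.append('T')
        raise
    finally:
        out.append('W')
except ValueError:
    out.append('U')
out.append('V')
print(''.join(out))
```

Execution trace: 'Z' (inner try body) → 'T' (inner except ValueError) → 'W' (inner finally) → 'U' (outer except ValueError) → 'V' (after the try/except). Output: ZTWUV

Answer: ZTWUV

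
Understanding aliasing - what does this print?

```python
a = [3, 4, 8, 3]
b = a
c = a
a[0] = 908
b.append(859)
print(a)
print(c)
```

Key concept: multiple aliases.
Step by step:
`a = [3, 4, 8, 3]` → a = [3, 4, 8, 3]
`b = a` → b = [3, 4, 8, 3] (same object as a)
`c = a` → c = [3, 4, 8, 3] (same object as a, b)
`a[0] = 908` → a = [908, 4, 8, 3] (same object as b, c); b = [908, 4, 8, 3] (same object as a, c); c = [908, 4, 8, 3] (same object as a, b)
`b.append(859)` → a = [908, 4, 8, 3, 859] (same object as b, c); b = [908, 4, 8, 3, 859] (same object as a, c); c = [908, 4, 8, 3, 859] (same object as a, b)
`print(a)` → prints [908, 4, 8, 3, 859]
`print(c)` → prints [908, 4, 8, 3, 859]

Answer:
[908, 4, 8, 3, 859]
[908, 4, 8, 3, 859]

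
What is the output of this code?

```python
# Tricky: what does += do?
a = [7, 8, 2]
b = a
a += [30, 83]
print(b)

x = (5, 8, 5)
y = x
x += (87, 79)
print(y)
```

Key concept: += behavior differs for mutable vs immutable.
Step by step:
`a = [7, 8, 2]` → a = [7, 8, 2]
`b = a` → b = [7, 8, 2] (same object as a)
`a += [30, 83]` → a = [7, 8, 2, 30, 83] (same object as b); b = [7, 8, 2, 30, 83] (same object as a)
`print(b)` → prints [7, 8, 2, 30, 83]
`x = (5, 8, 5)` → x = (5, 8, 5)
`y = x` → y = (5, 8, 5)
`x += (87, 79)` → x = (5, 8, 5, 87, 79)
`print(y)` → prints (5, 8, 5)

Answer:
[7, 8, 2, 30, 83]
(5, 8, 5)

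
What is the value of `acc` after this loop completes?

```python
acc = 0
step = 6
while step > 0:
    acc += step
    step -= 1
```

Sum 6 down to 1
`acc` takes the values: 0 → 6 → 11 → 15 → 18 → 20 → 21

Answer: 21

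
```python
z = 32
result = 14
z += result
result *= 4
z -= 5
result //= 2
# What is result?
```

Trace:
`z = 32` → z = 32
`result = 14` → result = 14
`z += result` → z = 46
`result *= 4` → result = 56
`z -= 5` → z = 41
`result //= 2` → result = 28
So result = 28

Answer: 28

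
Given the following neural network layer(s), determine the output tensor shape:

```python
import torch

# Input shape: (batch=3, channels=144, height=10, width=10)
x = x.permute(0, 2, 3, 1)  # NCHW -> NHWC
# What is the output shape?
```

Input: (3, 144, 10, 10) -> Output: (3, 10, 10, 144)

Answer: (3, 10, 10, 144)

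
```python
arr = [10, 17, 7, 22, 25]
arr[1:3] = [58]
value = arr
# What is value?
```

Trace:
`arr = [10, 17, 7, 22, 25]` → arr = [10, 17, 7, 22, 25]
`arr[1:3] = [58]` → arr = [10, 58, 22, 25]
`value = arr` → value = [10, 58, 22, 25]
So value = [10, 58, 22, 25]

Answer: [10, 58, 22, 25]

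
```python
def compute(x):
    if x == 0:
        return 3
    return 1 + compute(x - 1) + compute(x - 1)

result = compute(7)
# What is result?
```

compute(x) = 1 + 2·compute(x-1), compute(0)=3. Closed form: (3+1)·2^7 - 1 = 511.

Answer: 511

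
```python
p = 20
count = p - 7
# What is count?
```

Trace:
`p = 20` → p = 20
`count = p - 7` → count = 13
So count = 13

Answer: 13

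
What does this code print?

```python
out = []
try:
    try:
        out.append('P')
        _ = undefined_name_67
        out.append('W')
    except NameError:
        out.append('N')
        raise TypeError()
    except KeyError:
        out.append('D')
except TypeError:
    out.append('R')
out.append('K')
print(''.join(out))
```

Execution trace: 'P' (inner try body) → 'N' (inner except NameError) → 'R' (outer except TypeError) → 'K' (after the try/except). Output: PNRK

Answer: PNRK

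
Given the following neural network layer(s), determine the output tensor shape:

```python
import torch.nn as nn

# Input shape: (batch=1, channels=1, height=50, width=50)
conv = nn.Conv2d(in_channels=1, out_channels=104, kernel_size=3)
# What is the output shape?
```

Input: (1, 1, 50, 50) -> Output: (1, 104, 48, 48)

Answer: (1, 104, 48, 48)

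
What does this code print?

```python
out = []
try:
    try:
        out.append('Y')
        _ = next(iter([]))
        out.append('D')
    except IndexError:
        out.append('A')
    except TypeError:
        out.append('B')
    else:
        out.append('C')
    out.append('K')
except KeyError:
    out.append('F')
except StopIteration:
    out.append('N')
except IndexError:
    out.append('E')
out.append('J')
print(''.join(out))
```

Execution trace: 'Y' (inner try body) → 'N' (except StopIteration) → 'J' (after the try/except). Output: YNJ

Answer: YNJ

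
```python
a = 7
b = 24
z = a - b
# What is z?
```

Trace:
`a = 7` → a = 7
`b = 24` → b = 24
`z = a - b` → z = -17
So z = -17

Answer: -17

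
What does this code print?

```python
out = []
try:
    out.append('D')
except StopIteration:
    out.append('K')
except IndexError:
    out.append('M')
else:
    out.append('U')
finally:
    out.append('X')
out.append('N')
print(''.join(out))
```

Execution trace: 'D' (try body, no exception) → 'U' (else) → 'X' (finally) → 'N' (after the try/except). Output: DUXN

Answer: DUXN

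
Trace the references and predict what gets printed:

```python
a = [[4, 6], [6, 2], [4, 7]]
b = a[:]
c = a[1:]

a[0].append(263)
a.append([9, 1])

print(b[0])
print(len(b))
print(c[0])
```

Key concept: slice with nested mutation.
Step by step:
`a = [[4, 6], [6, 2], [4, 7]]` → a = [[4, 6], [6, 2], [4, 7]]
`b = a[:]` → b = [[4, 6], [6, 2], [4, 7]]
`c = a[1:]` → c = [[6, 2], [4, 7]]
`a[0].append(263)` → a = [[4, 6, 263], [6, 2], [4, 7]]; b = [[4, 6, 263], [6, 2], [4, 7]]
`a.append([9, 1])` → a = [[4, 6, 263], [6, 2], [4, 7], [9, 1]]
`print(b[0])` → prints [4, 6, 263]
`print(len(b))` → prints 3
`print(c[0])` → prints [6, 2]

Answer:
[4, 6, 263]
3
[6, 2]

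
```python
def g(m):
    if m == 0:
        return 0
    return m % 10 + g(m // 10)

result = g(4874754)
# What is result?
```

Sum of digits of 4874754: 4 + 5 + 7 + 4 + 7 + 8 + 4 = 39

Answer: 39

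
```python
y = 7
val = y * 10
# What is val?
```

Trace:
`y = 7` → y = 7
`val = y * 10` → val = 70
So val = 70

Answer: 70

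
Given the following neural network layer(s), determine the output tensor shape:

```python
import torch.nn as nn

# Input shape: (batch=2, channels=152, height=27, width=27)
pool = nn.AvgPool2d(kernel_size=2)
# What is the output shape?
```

Input: (2, 152, 27, 27) -> Output: (2, 152, 13, 13)

Answer: (2, 152, 13, 13)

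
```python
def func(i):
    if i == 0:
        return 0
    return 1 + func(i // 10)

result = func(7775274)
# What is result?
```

Count of digits of 7775274: 7

Answer: 7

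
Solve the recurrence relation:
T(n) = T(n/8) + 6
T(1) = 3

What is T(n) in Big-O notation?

Each step divides n by 8 and adds 6. After log_8(n) steps we reach T(1)=3. So T(n) = 6·log_8(n) + 3 = O(log n).

Answer: O(log n)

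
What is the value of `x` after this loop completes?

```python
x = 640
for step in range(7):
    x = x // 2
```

Halve 7 times: 640 // 2^7 = 5
`x` takes the values: 640 → 320 → 160 → 80 → 40 → 20 → 10 → 5

Answer: 5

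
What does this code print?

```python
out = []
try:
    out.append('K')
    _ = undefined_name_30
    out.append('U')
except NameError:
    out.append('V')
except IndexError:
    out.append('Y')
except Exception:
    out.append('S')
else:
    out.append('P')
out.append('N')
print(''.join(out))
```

Execution trace: 'K' (try body) → 'V' (except NameError) → 'N' (after the try/except). Output: KVN

Answer: KVN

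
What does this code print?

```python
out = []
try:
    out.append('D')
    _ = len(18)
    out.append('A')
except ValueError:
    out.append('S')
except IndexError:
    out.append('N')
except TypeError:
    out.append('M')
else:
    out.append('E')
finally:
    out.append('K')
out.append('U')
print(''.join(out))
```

Execution trace: 'D' (try body) → 'M' (except TypeError) → 'K' (finally) → 'U' (after the try/except). Output: DMKU

Answer: DMKU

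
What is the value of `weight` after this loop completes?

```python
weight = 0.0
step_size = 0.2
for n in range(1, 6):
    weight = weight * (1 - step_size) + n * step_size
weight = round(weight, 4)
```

Moving average with lr=0.2
`weight` takes the values: 0.0 → 0.2 → 0.56 → 1.048 → 1.6384 → 2.31072 → 2.3107

Answer: 2.3107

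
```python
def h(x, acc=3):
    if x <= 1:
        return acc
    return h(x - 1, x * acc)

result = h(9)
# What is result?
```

Accumulator trace (n, acc): (9, 3) -> (8, 27) -> (7, 216) -> (6, 1512) -> (5, 9072) -> (4, 45360) -> (3, 181440) -> (2, 544320) -> (1, 1088640) -> return 1088640

Answer: 1088640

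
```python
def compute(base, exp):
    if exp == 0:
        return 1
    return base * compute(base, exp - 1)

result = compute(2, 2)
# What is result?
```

compute(2, 2) = 2 * 2 = 4

Answer: 4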